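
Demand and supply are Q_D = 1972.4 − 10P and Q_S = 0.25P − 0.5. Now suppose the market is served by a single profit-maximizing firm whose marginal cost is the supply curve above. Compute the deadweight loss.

2.64

In inverse form: demand P = 197.24 − 0.1Q, supply P = 2 + 4Q.
Competitive equilibrium: 197.24 − 0.1Q = 2 + 4Q → Q* = 47.6195, P* = 192.478.
Marginal revenue: MR = 197.24 − 0.2Q. Set MR = MC: 197.24 − 0.2Q = 2 + 4Q → Q_m = 46.4857.
Price P_m = 197.24 − 0.1·46.4857 = 192.5914; MC(Q_m) = 2 + 4·46.4857 = 187.9428.
Competitive Q* = 47.6195, so ΔQ = 1.1338; wedge = 192.5914 − 187.9428 = 4.6486.
Welfare loss = ½ × 1.1338 × 4.6486 = 2.64.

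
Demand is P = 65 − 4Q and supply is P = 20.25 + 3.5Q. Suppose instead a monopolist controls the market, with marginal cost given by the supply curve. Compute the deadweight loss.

16.15

Competitive equilibrium: 65 − 4Q = 20.25 + 3.5Q → Q* = 5.9667, P* = 41.1333.
Marginal revenue: MR = 65 − 8Q. Set MR = MC: 65 − 8Q = 20.25 + 3.5Q → Q_m = 3.8913.
Price P_m = 65 − 4·3.8913 = 49.4348; MC(Q_m) = 20.25 + 3.5·3.8913 = 33.8696.
Competitive Q* = 5.9667, so ΔQ = 2.0754; wedge = 49.4348 − 33.8696 = 15.5652.
Deadweight loss = ½ × 2.0754 × 15.5652 = 16.15.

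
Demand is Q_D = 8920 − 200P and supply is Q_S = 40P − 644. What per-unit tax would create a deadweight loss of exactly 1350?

In inverse form: demand P = 44.6 − 0.005Q, supply P = 16.1 + 0.025Q.
Competitive equilibrium: 44.6 − 0.005Q = 16.1 + 0.025Q → Q* = 950, P* = 39.85.
A tax t gives ΔQ = t/0.03 and wedge t, so DWL = t²/0.06.
t²/0.06 = 1350 → t² = 81 → t = 9.

9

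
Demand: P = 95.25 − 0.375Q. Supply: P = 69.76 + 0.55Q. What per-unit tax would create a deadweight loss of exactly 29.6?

Competitive equilibrium: 95.25 − 0.375Q = 69.76 + 0.55Q → Q* = 27.5568, P* = 84.9162.
A tax t gives ΔQ = t/0.925 and wedge t, so DWL = t²/1.85.
t²/1.85 = 29.6 → t² = 54.76 → t = 7.4.

7.4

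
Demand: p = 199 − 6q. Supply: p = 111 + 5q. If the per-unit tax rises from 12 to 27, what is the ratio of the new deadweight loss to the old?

5.0625

Competitive equilibrium: 199 − 6q = 111 + 5q → q* = 8, p* = 151.
For a per-unit tax t: Δq = t/11, so DWL = ½·t·(t/11) = t²/22.
At t = 12: DWL = 6.545. At t = 27: DWL = 33.136.
Ratio = (27/12)² = 5.0625.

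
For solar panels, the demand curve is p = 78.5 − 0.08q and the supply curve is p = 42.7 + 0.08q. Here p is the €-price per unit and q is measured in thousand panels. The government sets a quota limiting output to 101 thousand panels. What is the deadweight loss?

Competitive equilibrium: 78.5 − 0.08q = 42.7 + 0.08q → q* = 223.75, p* = 60.6.
At q = 101: demand price = 78.5 − 0.08·101 = 70.42; supply price = 42.7 + 0.08·101 = 50.78.
Δq = 223.75 − 101 = 122.75; wedge = 70.42 − 50.78 = 19.64.
Deadweight loss = ½ × 122.75 × 19.64 = €1205.405 thousand.

€1205.405 thousand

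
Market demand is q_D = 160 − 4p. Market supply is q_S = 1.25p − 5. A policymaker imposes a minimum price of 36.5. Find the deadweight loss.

In inverse form: demand p = 40 − 0.25q, supply p = 4 + 0.8q.
Competitive equilibrium: 40 − 0.25q = 4 + 0.8q → q* = 34.2857, p* = 31.4286.
At the floor p = 36.5, quantity demanded = (40 − 36.5)/0.25 = 14.
Sellers' marginal cost at q' = 14: 4 + 0.8·14 = 15.2.
Δq = 34.2857 − 14 = 20.2857; wedge = 36.5 − 15.2 = 21.3.
Deadweight loss = ½ × 20.2857 × 21.3 = 216.04.

216.04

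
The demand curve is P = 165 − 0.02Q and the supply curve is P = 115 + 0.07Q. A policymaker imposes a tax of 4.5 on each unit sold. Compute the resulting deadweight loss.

112.50

Competitive equilibrium: 165 − 0.02Q = 115 + 0.07Q → Q* = 555.5556, P* = 153.8889.
With the tax, the buyer price exceeds the seller price by 4.5: (165 − 0.02Q) − (115 + 0.07Q) = 4.5 → Q' = 505.5556.
ΔQ = 555.5556 − 505.5556 = 50; the wedge equals the tax, 4.5.
Deadweight loss = ½ × 50 × 4.5 = 112.50.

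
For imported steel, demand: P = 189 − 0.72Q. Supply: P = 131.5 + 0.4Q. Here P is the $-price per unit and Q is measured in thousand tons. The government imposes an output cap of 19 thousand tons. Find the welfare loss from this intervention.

Competitive equilibrium: 189 − 0.72Q = 131.5 + 0.4Q → Q* = 51.3393, P* = 152.0357.
At Q = 19: demand price = 189 − 0.72·19 = 175.32; supply price = 131.5 + 0.4·19 = 139.1.
ΔQ = 51.3393 − 19 = 32.3393; wedge = 175.32 − 139.1 = 36.22.
The triangle = ½ × 32.3393 × 36.22 = $585.66 thousand.

$585.66 thousand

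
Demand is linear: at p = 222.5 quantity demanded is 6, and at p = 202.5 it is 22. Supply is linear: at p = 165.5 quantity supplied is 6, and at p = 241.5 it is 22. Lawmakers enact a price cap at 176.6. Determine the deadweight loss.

153.93

Demand slope = (202.5 − 222.5)/(22 − 6) = −1.25, so p = 230 − 1.25q.
Supply slope = (241.5 − 165.5)/(22 − 6) = 4.75, so p = 137 + 4.75q.
Competitive equilibrium: 230 − 1.25q = 137 + 4.75q → q* = 15.5, p* = 210.625.
At the ceiling p = 176.6, quantity supplied = (176.6 − 137)/4.75 = 8.3368.
Willingness to pay at q' = 8.3368: 230 − 1.25·8.3368 = 219.579.
Δq = 15.5 − 8.3368 = 7.1632; wedge = 219.579 − 176.6 = 42.979.
Deadweight loss = ½ × 7.1632 × 42.979 = 153.93.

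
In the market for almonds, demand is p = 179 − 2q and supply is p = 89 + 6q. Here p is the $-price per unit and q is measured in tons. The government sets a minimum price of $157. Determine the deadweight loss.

Competitive equilibrium: 179 − 2q = 89 + 6q → q* = 11.25, p* = 156.5.
At the floor p = 157, quantity demanded = (179 − 157)/2 = 11.
Sellers' marginal cost at q' = 11: 89 + 6·11 = 155.
Δq = 11.25 − 11 = 0.25; wedge = 157 − 155 = 2.
The triangle = ½ × 0.25 × 2 = $0.25.

$0.25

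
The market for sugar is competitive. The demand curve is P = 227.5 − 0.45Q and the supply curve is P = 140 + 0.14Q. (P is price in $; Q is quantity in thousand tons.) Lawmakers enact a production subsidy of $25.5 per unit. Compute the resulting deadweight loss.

$551.06 thousand

Competitive equilibrium: 227.5 − 0.45Q = 140 + 0.14Q → Q* = 148.3051, P* = 160.7627.
The subsidy lowers effective supply by 25.5: P = 114.5 + 0.14Q.
New quantity: 227.5 − 0.45Q = 114.5 + 0.14Q → Q' = 191.5254.
Overproduction ΔQ = 191.5254 − 148.3051 = 43.2203; wedge = subsidy = 25.5.
DWL = ½ × 43.2203 × 25.5 = $551.06 thousand.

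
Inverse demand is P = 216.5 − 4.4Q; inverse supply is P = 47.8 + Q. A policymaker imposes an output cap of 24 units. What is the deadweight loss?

141.56

Competitive equilibrium: 216.5 − 4.4Q = 47.8 + Q → Q* = 31.2407, P* = 79.0407.
At Q = 24: demand price = 216.5 − 4.4·24 = 110.9; supply price = 47.8 + 1·24 = 71.8.
ΔQ = 31.2407 − 24 = 7.2407; wedge = 110.9 − 71.8 = 39.1.
The triangle = ½ × 7.2407 × 39.1 = 141.56.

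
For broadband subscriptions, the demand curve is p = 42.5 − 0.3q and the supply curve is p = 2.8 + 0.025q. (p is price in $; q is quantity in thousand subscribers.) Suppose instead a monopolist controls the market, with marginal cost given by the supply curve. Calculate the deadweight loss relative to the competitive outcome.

$558.66 thousand

Competitive equilibrium: 42.5 − 0.3q = 2.8 + 0.025q → q* = 122.1538, p* = 5.8538.
Marginal revenue: MR = 42.5 − 0.6q. Set MR = MC: 42.5 − 0.6q = 2.8 + 0.025q → q_m = 63.52.
Price p_m = 42.5 − 0.3·63.52 = 23.444; MC(q_m) = 2.8 + 0.025·63.52 = 4.388.
Competitive q* = 122.1538, so Δq = 58.6338; wedge = 23.444 − 4.388 = 19.056.
Deadweight loss = ½ × 58.6338 × 19.056 = $558.66 thousand.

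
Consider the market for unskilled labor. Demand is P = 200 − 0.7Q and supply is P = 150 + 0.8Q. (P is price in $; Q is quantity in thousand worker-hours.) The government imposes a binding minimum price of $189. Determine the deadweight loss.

$232.82 thousand

Competitive equilibrium: 200 − 0.7Q = 150 + 0.8Q → Q* = 33.3333, P* = 176.6667.
At the floor P = 189, quantity demanded = (200 − 189)/0.7 = 15.7143.
Sellers' marginal cost at Q' = 15.7143: 150 + 0.8·15.7143 = 162.5714.
ΔQ = 33.3333 − 15.7143 = 17.619; wedge = 189 − 162.5714 = 26.4286.
DWL = ½ × 17.619 × 26.4286 = $232.82 thousand.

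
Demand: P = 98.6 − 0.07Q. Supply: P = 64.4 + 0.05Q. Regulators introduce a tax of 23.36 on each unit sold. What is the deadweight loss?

Competitive equilibrium: 98.6 − 0.07Q = 64.4 + 0.05Q → Q* = 285, P* = 78.65.
With the tax, the buyer price exceeds the seller price by 23.36: (98.6 − 0.07Q) − (64.4 + 0.05Q) = 23.36 → Q' = 90.3333.
ΔQ = 285 − 90.3333 = 194.6667; the wedge equals the tax, 23.36.
DWL = ½ × 194.6667 × 23.36 = 2273.71.

2273.71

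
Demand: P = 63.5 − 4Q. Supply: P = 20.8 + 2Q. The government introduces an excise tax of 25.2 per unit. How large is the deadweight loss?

52.92

Competitive equilibrium: 63.5 − 4Q = 20.8 + 2Q → Q* = 7.1167, P* = 35.0333.
With the tax, the buyer price exceeds the seller price by 25.2: (63.5 − 4Q) − (20.8 + 2Q) = 25.2 → Q' = 2.9167.
ΔQ = 7.1167 − 2.9167 = 4.2; the wedge equals the tax, 25.2.
The triangle = ½ × 4.2 × 25.2 = 52.92.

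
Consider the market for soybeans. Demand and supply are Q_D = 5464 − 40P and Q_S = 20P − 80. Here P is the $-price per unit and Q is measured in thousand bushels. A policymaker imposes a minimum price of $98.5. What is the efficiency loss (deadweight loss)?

$2232.60 thousand

In inverse form: demand P = 136.6 − 0.025Q, supply P = 4 + 0.05Q.
Competitive equilibrium: 136.6 − 0.025Q = 4 + 0.05Q → Q* = 1768, P* = 92.4.
At the floor P = 98.5, quantity demanded = (136.6 − 98.5)/0.025 = 1524.
Sellers' marginal cost at Q' = 1524: 4 + 0.05·1524 = 80.2.
ΔQ = 1768 − 1524 = 244; wedge = 98.5 − 80.2 = 18.3.
The triangle = ½ × 244 × 18.3 = $2232.60 thousand.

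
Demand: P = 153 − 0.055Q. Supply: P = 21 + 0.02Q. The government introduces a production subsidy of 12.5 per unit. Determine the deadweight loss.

Competitive equilibrium: 153 − 0.055Q = 21 + 0.02Q → Q* = 1760, P* = 56.2.
The subsidy lowers effective supply by 12.5: P = 8.5 + 0.02Q.
New quantity: 153 − 0.055Q = 8.5 + 0.02Q → Q' = 1926.6667.
Overproduction ΔQ = 1926.6667 − 1760 = 166.6667; wedge = subsidy = 12.5.
Welfare loss = ½ × 166.6667 × 12.5 = 1041.67.

1041.67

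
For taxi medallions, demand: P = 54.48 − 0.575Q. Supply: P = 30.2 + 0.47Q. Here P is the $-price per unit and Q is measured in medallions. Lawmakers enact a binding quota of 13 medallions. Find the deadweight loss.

Competitive equilibrium: 54.48 − 0.575Q = 30.2 + 0.47Q → Q* = 23.2344, P* = 41.1202.
At Q = 13: demand price = 54.48 − 0.575·13 = 47.005; supply price = 30.2 + 0.47·13 = 36.31.
ΔQ = 23.2344 − 13 = 10.2344; wedge = 47.005 − 36.31 = 10.695.
The triangle = ½ × 10.2344 × 10.695 = $54.73.

$54.73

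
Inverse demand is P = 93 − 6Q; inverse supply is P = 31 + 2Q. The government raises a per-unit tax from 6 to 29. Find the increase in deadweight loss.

50.31

Competitive equilibrium: 93 − 6Q = 31 + 2Q → Q* = 7.75, P* = 46.5.
For a per-unit tax t: ΔQ = t/8, so DWL = ½·t·(t/8) = t²/16.
At t = 6: DWL = 2.25. At t = 29: DWL = 52.563.
Increase = 52.563 − 2.25 = 50.31.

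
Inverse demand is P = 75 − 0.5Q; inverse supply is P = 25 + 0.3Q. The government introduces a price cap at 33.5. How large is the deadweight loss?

Competitive equilibrium: 75 − 0.5Q = 25 + 0.3Q → Q* = 62.5, P* = 43.75.
At the ceiling P = 33.5, quantity supplied = (33.5 − 25)/0.3 = 28.33333.
Willingness to pay at Q' = 28.33333: 75 − 0.5·28.33333 = 60.83334.
ΔQ = 62.5 − 28.33333 = 34.16667; wedge = 60.83334 − 33.5 = 27.33334.
Welfare loss = ½ × 34.16667 × 27.33334 = 466.94.

466.94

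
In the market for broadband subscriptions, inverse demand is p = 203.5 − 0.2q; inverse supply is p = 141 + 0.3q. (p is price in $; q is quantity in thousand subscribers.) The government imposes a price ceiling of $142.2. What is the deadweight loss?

Competitive equilibrium: 203.5 − 0.2q = 141 + 0.3q → q* = 125, p* = 178.5.
At the ceiling p = 142.2, quantity supplied = (142.2 − 141)/0.3 = 4.
Willingness to pay at q' = 4: 203.5 − 0.2·4 = 202.7.
Δq = 125 − 4 = 121; wedge = 202.7 − 142.2 = 60.5.
Welfare loss = ½ × 121 × 60.5 = $3660.25 thousand.

$3660.25 thousand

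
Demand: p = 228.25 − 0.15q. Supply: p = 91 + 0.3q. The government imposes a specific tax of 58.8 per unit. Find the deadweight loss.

Competitive equilibrium: 228.25 − 0.15q = 91 + 0.3q → q* = 305, p* = 182.5.
With the tax, the buyer price exceeds the seller price by 58.8: (228.25 − 0.15q) − (91 + 0.3q) = 58.8 → q' = 174.3333.
Δq = 305 − 174.3333 = 130.6667; the wedge equals the tax, 58.8.
The triangle = ½ × 130.6667 × 58.8 = 3841.60.

3841.60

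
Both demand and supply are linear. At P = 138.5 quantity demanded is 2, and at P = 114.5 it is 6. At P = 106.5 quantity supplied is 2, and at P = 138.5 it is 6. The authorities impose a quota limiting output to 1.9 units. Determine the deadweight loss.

Demand slope = (114.5 − 138.5)/(6 − 2) = −6, so P = 150.5 − 6Q.
Supply slope = (138.5 − 106.5)/(6 − 2) = 8, so P = 90.5 + 8Q.
Competitive equilibrium: 150.5 − 6Q = 90.5 + 8Q → Q* = 4.2857, P* = 124.7857.
At Q = 1.9: demand price = 150.5 − 6·1.9 = 139.1; supply price = 90.5 + 8·1.9 = 105.7.
ΔQ = 4.2857 − 1.9 = 2.3857; wedge = 139.1 − 105.7 = 33.4.
Deadweight loss = ½ × 2.3857 × 33.4 = 39.84.

39.84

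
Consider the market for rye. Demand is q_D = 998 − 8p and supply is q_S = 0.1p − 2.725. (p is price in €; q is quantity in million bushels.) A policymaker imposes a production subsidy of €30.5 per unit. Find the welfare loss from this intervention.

€45.94 million

In inverse form: demand p = 124.75 − 0.125q, supply p = 27.25 + 10q.
Competitive equilibrium: 124.75 − 0.125q = 27.25 + 10q → q* = 9.6296, p* = 123.5463.
The subsidy lowers effective supply by 30.5: p = 10q − 3.25.
New quantity: 124.75 − 0.125q = 10q − 3.25 → q' = 12.642.
Overproduction Δq = 12.642 − 9.6296 = 3.0124; wedge = subsidy = 30.5.
Deadweight loss = ½ × 3.0124 × 30.5 = €45.94 million.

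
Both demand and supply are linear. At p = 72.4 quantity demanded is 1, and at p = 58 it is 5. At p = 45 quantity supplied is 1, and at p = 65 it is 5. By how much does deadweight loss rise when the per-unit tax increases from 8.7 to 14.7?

Demand slope = (58 − 72.4)/(5 − 1) = −3.6, so p = 76 − 3.6q.
Supply slope = (65 − 45)/(5 − 1) = 5, so p = 40 + 5q.
Competitive equilibrium: 76 − 3.6q = 40 + 5q → q* = 4.186, p* = 60.9302.
For a per-unit tax t: Δq = t/8.6, so DWL = ½·t·(t/8.6) = t²/17.2.
At t = 8.7: DWL = 4.401. At t = 14.7: DWL = 12.563.
Increase = 12.563 − 4.401 = 8.16.

8.16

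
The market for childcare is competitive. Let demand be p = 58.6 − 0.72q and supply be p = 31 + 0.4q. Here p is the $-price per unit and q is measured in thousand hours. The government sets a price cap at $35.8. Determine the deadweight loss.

Competitive equilibrium: 58.6 − 0.72q = 31 + 0.4q → q* = 24.6429, p* = 40.8571.
At the ceiling p = 35.8, quantity supplied = (35.8 − 31)/0.4 = 12.
Willingness to pay at q' = 12: 58.6 − 0.72·12 = 49.96.
Δq = 24.6429 − 12 = 12.6429; wedge = 49.96 − 35.8 = 14.16.
Deadweight loss = ½ × 12.6429 × 14.16 = $89.51 thousand.

$89.51 thousand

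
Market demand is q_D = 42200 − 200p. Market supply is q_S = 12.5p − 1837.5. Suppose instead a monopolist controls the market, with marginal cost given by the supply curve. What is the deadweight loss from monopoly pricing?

74.36

In inverse form: demand p = 211 − 0.005q, supply p = 147 + 0.08q.
Competitive equilibrium: 211 − 0.005q = 147 + 0.08q → q* = 752.9412, p* = 207.2353.
Marginal revenue: MR = 211 − 0.01q. Set MR = MC: 211 − 0.01q = 147 + 0.08q → q_m = 711.1111.
Price p_m = 211 − 0.005·711.1111 = 207.4444; MC(q_m) = 147 + 0.08·711.1111 = 203.8889.
Competitive q* = 752.9412, so Δq = 41.8301; wedge = 207.4444 − 203.8889 = 3.5555.
DWL = ½ × 41.8301 × 3.5555 = 74.36.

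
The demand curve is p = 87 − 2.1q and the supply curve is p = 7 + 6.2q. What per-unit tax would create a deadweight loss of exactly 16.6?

Competitive equilibrium: 87 − 2.1q = 7 + 6.2q → q* = 9.6386, p* = 66.759.
A tax t gives Δq = t/8.3 and wedge t, so DWL = t²/16.6.
t²/16.6 = 16.6 → t² = 275.56 → t = 16.6.

16.6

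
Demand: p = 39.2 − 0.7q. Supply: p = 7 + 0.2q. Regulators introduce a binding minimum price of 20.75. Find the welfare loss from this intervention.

39.94

Competitive equilibrium: 39.2 − 0.7q = 7 + 0.2q → q* = 35.7778, p* = 14.1556.
At the floor p = 20.75, quantity demanded = (39.2 − 20.75)/0.7 = 26.3571.
Sellers' marginal cost at q' = 26.3571: 7 + 0.2·26.3571 = 12.2714.
Δq = 35.7778 − 26.3571 = 9.4207; wedge = 20.75 − 12.2714 = 8.4786.
Deadweight loss = ½ × 9.4207 × 8.4786 = 39.94.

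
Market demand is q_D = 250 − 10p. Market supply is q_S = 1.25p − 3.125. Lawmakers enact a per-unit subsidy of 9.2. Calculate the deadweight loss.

47.02

In inverse form: demand p = 25 − 0.1q, supply p = 2.5 + 0.8q.
Competitive equilibrium: 25 − 0.1q = 2.5 + 0.8q → q* = 25, p* = 22.5.
The subsidy lowers effective supply by 9.2: p = 0.8q − 6.7.
New quantity: 25 − 0.1q = 0.8q − 6.7 → q' = 35.2222.
Overproduction Δq = 35.2222 − 25 = 10.2222; wedge = subsidy = 9.2.
The triangle = ½ × 10.2222 × 9.2 = 47.02.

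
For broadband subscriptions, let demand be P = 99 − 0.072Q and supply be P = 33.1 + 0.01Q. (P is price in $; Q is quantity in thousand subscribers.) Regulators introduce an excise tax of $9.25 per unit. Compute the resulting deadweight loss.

Competitive equilibrium: 99 − 0.072Q = 33.1 + 0.01Q → Q* = 803.6585, P* = 41.1366.
With the tax, the buyer price exceeds the seller price by 9.25: (99 − 0.072Q) − (33.1 + 0.01Q) = 9.25 → Q' = 690.8537.
ΔQ = 803.6585 − 690.8537 = 112.8048; the wedge equals the tax, 9.25.
Deadweight loss = ½ × 112.8048 × 9.25 = $521.72 thousand.

$521.72 thousand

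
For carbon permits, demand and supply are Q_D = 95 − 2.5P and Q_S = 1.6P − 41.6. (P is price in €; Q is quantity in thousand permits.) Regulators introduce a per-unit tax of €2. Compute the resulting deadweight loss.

€1.95 thousand

In inverse form: demand P = 38 − 0.4Q, supply P = 26 + 0.625Q.
Competitive equilibrium: 38 − 0.4Q = 26 + 0.625Q → Q* = 11.7073, P* = 33.3171.
With the tax, the buyer price exceeds the seller price by 2: (38 − 0.4Q) − (26 + 0.625Q) = 2 → Q' = 9.7561.
ΔQ = 11.7073 − 9.7561 = 1.9512; the wedge equals the tax, 2.
Deadweight loss = ½ × 1.9512 × 2 = €1.95 thousand.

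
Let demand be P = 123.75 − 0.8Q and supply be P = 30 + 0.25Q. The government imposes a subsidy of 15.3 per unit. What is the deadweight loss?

Competitive equilibrium: 123.75 − 0.8Q = 30 + 0.25Q → Q* = 89.2857, P* = 52.3214.
The subsidy lowers effective supply by 15.3: P = 14.7 + 0.25Q.
New quantity: 123.75 − 0.8Q = 14.7 + 0.25Q → Q' = 103.8571.
Overproduction ΔQ = 103.8571 − 89.2857 = 14.5714; wedge = subsidy = 15.3.
Welfare loss = ½ × 14.5714 × 15.3 = 111.47.

111.47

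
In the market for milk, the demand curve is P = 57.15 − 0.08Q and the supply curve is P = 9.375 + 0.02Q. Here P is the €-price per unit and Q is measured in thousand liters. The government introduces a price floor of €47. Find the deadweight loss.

Competitive equilibrium: 57.15 − 0.08Q = 9.375 + 0.02Q → Q* = 477.75, P* = 18.93.
At the floor P = 47, quantity demanded = (57.15 − 47)/0.08 = 126.875.
Sellers' marginal cost at Q' = 126.875: 9.375 + 0.02·126.875 = 11.9125.
ΔQ = 477.75 − 126.875 = 350.875; wedge = 47 − 11.9125 = 35.0875.
Deadweight loss = ½ × 350.875 × 35.0875 = €6155.66 thousand.

€6155.66 thousand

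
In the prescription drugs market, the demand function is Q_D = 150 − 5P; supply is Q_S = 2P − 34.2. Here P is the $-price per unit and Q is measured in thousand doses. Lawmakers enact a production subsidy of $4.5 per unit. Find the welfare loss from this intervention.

In inverse form: demand P = 30 − 0.2Q, supply P = 17.1 + 0.5Q.
Competitive equilibrium: 30 − 0.2Q = 17.1 + 0.5Q → Q* = 18.4286, P* = 26.3143.
The subsidy lowers effective supply by 4.5: P = 12.6 + 0.5Q.
New quantity: 30 − 0.2Q = 12.6 + 0.5Q → Q' = 24.8571.
Overproduction ΔQ = 24.8571 − 18.4286 = 6.4285; wedge = subsidy = 4.5.
DWL = ½ × 6.4285 × 4.5 = $14.46 thousand.

$14.46 thousand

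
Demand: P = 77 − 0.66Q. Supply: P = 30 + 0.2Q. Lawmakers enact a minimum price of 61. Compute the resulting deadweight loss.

397.62

Competitive equilibrium: 77 − 0.66Q = 30 + 0.2Q → Q* = 54.6512, P* = 40.9302.
At the floor P = 61, quantity demanded = (77 − 61)/0.66 = 24.2424.
Sellers' marginal cost at Q' = 24.2424: 30 + 0.2·24.2424 = 34.8485.
ΔQ = 54.6512 − 24.2424 = 30.4088; wedge = 61 − 34.8485 = 26.1515.
DWL = ½ × 30.4088 × 26.1515 = 397.62.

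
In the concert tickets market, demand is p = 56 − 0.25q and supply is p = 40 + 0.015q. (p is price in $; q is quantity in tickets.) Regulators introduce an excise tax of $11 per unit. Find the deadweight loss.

Competitive equilibrium: 56 − 0.25q = 40 + 0.015q → q* = 60.3774, p* = 40.9057.
With the tax, the buyer price exceeds the seller price by 11: (56 − 0.25q) − (40 + 0.015q) = 11 → q' = 18.8679.
Δq = 60.3774 − 18.8679 = 41.5095; the wedge equals the tax, 11.
Deadweight loss = ½ × 41.5095 × 11 = $228.30.

$228.30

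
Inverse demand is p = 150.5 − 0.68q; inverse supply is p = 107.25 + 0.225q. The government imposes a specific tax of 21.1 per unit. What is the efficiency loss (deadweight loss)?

Competitive equilibrium: 150.5 − 0.68q = 107.25 + 0.225q → q* = 47.7901, p* = 118.0028.
With the tax, the buyer price exceeds the seller price by 21.1: (150.5 − 0.68q) − (107.25 + 0.225q) = 21.1 → q' = 24.4751.
Δq = 47.7901 − 24.4751 = 23.315; the wedge equals the tax, 21.1.
Deadweight loss = ½ × 23.315 × 21.1 = 245.97.

245.97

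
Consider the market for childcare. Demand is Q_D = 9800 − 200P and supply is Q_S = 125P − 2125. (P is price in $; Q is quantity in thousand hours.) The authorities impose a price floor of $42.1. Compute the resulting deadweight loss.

In inverse form: demand P = 49 − 0.005Q, supply P = 17 + 0.008Q.
Competitive equilibrium: 49 − 0.005Q = 17 + 0.008Q → Q* = 2461.5385, P* = 36.6923.
At the floor P = 42.1, quantity demanded = (49 − 42.1)/0.005 = 1380.
Sellers' marginal cost at Q' = 1380: 17 + 0.008·1380 = 28.04.
ΔQ = 2461.5385 − 1380 = 1081.5385; wedge = 42.1 − 28.04 = 14.06.
DWL = ½ × 1081.5385 × 14.06 = $7603.22 thousand.

$7603.22 thousand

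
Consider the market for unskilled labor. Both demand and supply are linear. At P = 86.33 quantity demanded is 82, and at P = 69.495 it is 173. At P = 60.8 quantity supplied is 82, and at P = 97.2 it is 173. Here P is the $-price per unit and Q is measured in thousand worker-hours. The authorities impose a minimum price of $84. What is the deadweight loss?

Demand slope = (69.495 − 86.33)/(173 − 82) = −0.185, so P = 101.5 − 0.185Q.
Supply slope = (97.2 − 60.8)/(173 − 82) = 0.4, so P = 28 + 0.4Q.
Competitive equilibrium: 101.5 − 0.185Q = 28 + 0.4Q → Q* = 125.641, P* = 78.2564.
At the floor P = 84, quantity demanded = (101.5 − 84)/0.185 = 94.5946.
Sellers' marginal cost at Q' = 94.5946: 28 + 0.4·94.5946 = 65.8378.
ΔQ = 125.641 − 94.5946 = 31.0464; wedge = 84 − 65.8378 = 18.1622.
Deadweight loss = ½ × 31.0464 × 18.1622 = $281.94 thousand.

$281.94 thousand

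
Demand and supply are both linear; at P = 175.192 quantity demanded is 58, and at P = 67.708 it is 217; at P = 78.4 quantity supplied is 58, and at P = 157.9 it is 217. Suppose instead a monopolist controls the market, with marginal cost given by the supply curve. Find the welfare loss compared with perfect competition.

Demand slope = (67.708 − 175.192)/(217 − 58) = −0.676, so P = 214.4 − 0.676Q.
Supply slope = (157.9 − 78.4)/(217 − 58) = 0.5, so P = 49.4 + 0.5Q.
Competitive equilibrium: 214.4 − 0.676Q = 49.4 + 0.5Q → Q* = 140.3061, P* = 119.5531.
Marginal revenue: MR = 214.4 − 1.352Q. Set MR = MC: 214.4 − 1.352Q = 49.4 + 0.5Q → Q_m = 89.0929.
Price P_m = 214.4 − 0.676·89.0929 = 154.1732; MC(Q_m) = 49.4 + 0.5·89.0929 = 93.9465.
Competitive Q* = 140.3061, so ΔQ = 51.2132; wedge = 154.1732 − 93.9465 = 60.2267.
Welfare loss = ½ × 51.2132 × 60.2267 = 1542.20.

1542.20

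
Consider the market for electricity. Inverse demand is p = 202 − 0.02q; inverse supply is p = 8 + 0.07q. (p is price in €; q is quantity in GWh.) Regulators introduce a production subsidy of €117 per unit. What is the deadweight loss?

Competitive equilibrium: 202 − 0.02q = 8 + 0.07q → q* = 2155.5556, p* = 158.8889.
The subsidy lowers effective supply by 117: p = 0.07q − 109.
New quantity: 202 − 0.02q = 0.07q − 109 → q' = 3455.5556.
Overproduction Δq = 3455.5556 − 2155.5556 = 1300; wedge = subsidy = 117.
DWL = ½ × 1300 × 117 = €76050.

€76050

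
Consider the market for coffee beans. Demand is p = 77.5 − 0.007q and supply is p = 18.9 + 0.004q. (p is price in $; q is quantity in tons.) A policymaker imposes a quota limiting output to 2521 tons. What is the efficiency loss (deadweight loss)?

$43313.42

Competitive equilibrium: 77.5 − 0.007q = 18.9 + 0.004q → q* = 5327.2727, p* = 40.2091.
At q = 2521: demand price = 77.5 − 0.007·2521 = 59.853; supply price = 18.9 + 0.004·2521 = 28.984.
Δq = 5327.2727 − 2521 = 2806.2727; wedge = 59.853 − 28.984 = 30.869.
DWL = ½ × 2806.2727 × 30.869 = $43313.42.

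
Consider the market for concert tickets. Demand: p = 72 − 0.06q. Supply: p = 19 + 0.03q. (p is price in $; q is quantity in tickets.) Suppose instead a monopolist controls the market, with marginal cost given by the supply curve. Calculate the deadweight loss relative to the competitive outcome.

Competitive equilibrium: 72 − 0.06q = 19 + 0.03q → q* = 588.8889, p* = 36.6667.
Marginal revenue: MR = 72 − 0.12q. Set MR = MC: 72 − 0.12q = 19 + 0.03q → q_m = 353.3333.
Price p_m = 72 − 0.06·353.3333 = 50.8; MC(q_m) = 19 + 0.03·353.3333 = 29.6.
Competitive q* = 588.8889, so Δq = 235.5556; wedge = 50.8 − 29.6 = 21.2.
DWL = ½ × 235.5556 × 21.2 = $2496.89.

$2496.89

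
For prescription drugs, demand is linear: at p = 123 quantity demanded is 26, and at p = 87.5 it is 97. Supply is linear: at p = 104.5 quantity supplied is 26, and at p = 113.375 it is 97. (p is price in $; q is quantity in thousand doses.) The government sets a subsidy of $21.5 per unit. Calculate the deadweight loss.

$369.80 thousand

Demand slope = (87.5 − 123)/(97 − 26) = −0.5, so p = 136 − 0.5q.
Supply slope = (113.375 − 104.5)/(97 − 26) = 0.125, so p = 101.25 + 0.125q.
Competitive equilibrium: 136 − 0.5q = 101.25 + 0.125q → q* = 55.6, p* = 108.2.
The subsidy lowers effective supply by 21.5: p = 79.75 + 0.125q.
New quantity: 136 − 0.5q = 79.75 + 0.125q → q' = 90.
Overproduction Δq = 90 − 55.6 = 34.4; wedge = subsidy = 21.5.
Welfare loss = ½ × 34.4 × 21.5 = $369.80 thousand.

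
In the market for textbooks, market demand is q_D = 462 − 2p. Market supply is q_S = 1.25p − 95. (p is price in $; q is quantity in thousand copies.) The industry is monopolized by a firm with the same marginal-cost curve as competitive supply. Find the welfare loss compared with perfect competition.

In inverse form: demand p = 231 − 0.5q, supply p = 76 + 0.8q.
Competitive equilibrium: 231 − 0.5q = 76 + 0.8q → q* = 119.2308, p* = 171.3846.
Marginal revenue: MR = 231 − q. Set MR = MC: 231 − q = 76 + 0.8q → q_m = 86.1111.
Price p_m = 231 − 0.5·86.1111 = 187.9445; MC(q_m) = 76 + 0.8·86.1111 = 144.8889.
Competitive q* = 119.2308, so Δq = 33.1197; wedge = 187.9445 − 144.8889 = 43.0556.
Welfare loss = ½ × 33.1197 × 43.0556 = $712.99 thousand.

$712.99 thousand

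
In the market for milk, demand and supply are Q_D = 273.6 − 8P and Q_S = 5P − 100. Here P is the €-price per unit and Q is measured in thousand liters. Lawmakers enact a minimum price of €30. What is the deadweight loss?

€16.55 thousand

In inverse form: demand P = 34.2 − 0.125Q, supply P = 20 + 0.2Q.
Competitive equilibrium: 34.2 − 0.125Q = 20 + 0.2Q → Q* = 43.6923, P* = 28.7385.
At the floor P = 30, quantity demanded = (34.2 − 30)/0.125 = 33.6.
Sellers' marginal cost at Q' = 33.6: 20 + 0.2·33.6 = 26.72.
ΔQ = 43.6923 − 33.6 = 10.0923; wedge = 30 − 26.72 = 3.28.
The triangle = ½ × 10.0923 × 3.28 = €16.55 thousand.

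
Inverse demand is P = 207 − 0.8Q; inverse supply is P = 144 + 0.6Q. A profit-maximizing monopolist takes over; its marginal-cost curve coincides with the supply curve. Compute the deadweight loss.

187.44

Competitive equilibrium: 207 − 0.8Q = 144 + 0.6Q → Q* = 45, P* = 171.
Marginal revenue: MR = 207 − 1.6Q. Set MR = MC: 207 − 1.6Q = 144 + 0.6Q → Q_m = 28.6364.
Price P_m = 207 − 0.8·28.6364 = 184.0909; MC(Q_m) = 144 + 0.6·28.6364 = 161.1818.
Competitive Q* = 45, so ΔQ = 16.3636; wedge = 184.0909 − 161.1818 = 22.9091.
DWL = ½ × 16.3636 × 22.9091 = 187.44.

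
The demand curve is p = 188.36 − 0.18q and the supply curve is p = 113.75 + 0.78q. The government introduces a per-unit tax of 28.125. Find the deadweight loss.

Competitive equilibrium: 188.36 − 0.18q = 113.75 + 0.78q → q* = 77.7188, p* = 174.3706.
With the tax, the buyer price exceeds the seller price by 28.125: (188.36 − 0.18q) − (113.75 + 0.78q) = 28.125 → q' = 48.4219.
Δq = 77.7188 − 48.4219 = 29.2969; the wedge equals the tax, 28.125.
Deadweight loss = ½ × 29.2969 × 28.125 = 411.99.

411.99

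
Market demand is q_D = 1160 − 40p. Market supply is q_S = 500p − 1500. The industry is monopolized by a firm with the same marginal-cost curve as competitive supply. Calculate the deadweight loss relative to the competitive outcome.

2893.52

In inverse form: demand p = 29 − 0.025q, supply p = 3 + 0.002q.
Competitive equilibrium: 29 − 0.025q = 3 + 0.002q → q* = 962.963, p* = 4.9259.
Marginal revenue: MR = 29 − 0.05q. Set MR = MC: 29 − 0.05q = 3 + 0.002q → q_m = 500.
Price p_m = 29 − 0.025·500 = 16.5; MC(q_m) = 3 + 0.002·500 = 4.
Competitive q* = 962.963, so Δq = 462.963; wedge = 16.5 − 4 = 12.5.
Deadweight loss = ½ × 462.963 × 12.5 = 2893.52.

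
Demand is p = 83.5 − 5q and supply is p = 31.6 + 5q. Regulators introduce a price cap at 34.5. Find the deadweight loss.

106.26

Competitive equilibrium: 83.5 − 5q = 31.6 + 5q → q* = 5.19, p* = 57.55.
At the ceiling p = 34.5, quantity supplied = (34.5 − 31.6)/5 = 0.58.
Willingness to pay at q' = 0.58: 83.5 − 5·0.58 = 80.6.
Δq = 5.19 − 0.58 = 4.61; wedge = 80.6 − 34.5 = 46.1.
Deadweight loss = ½ × 4.61 × 46.1 = 106.26.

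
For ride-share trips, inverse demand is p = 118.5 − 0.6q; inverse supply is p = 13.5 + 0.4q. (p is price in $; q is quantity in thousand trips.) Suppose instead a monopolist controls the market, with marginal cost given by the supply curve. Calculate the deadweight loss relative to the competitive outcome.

$775.20 thousand

Competitive equilibrium: 118.5 − 0.6q = 13.5 + 0.4q → q* = 105, p* = 55.5.
Marginal revenue: MR = 118.5 − 1.2q. Set MR = MC: 118.5 − 1.2q = 13.5 + 0.4q → q_m = 65.625.
Price p_m = 118.5 − 0.6·65.625 = 79.125; MC(q_m) = 13.5 + 0.4·65.625 = 39.75.
Competitive q* = 105, so Δq = 39.375; wedge = 79.125 − 39.75 = 39.375.
Deadweight loss = ½ × 39.375 × 39.375 = $775.20 thousand.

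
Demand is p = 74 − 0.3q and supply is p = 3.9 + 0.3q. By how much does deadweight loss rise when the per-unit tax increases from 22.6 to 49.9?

1649.375

Competitive equilibrium: 74 − 0.3q = 3.9 + 0.3q → q* = 116.8333, p* = 38.95.
For a per-unit tax t: Δq = t/0.6, so DWL = ½·t·(t/0.6) = t²/1.2.
At t = 22.6: DWL = 425.633. At t = 49.9: DWL = 2075.008.
Increase = 2075.008 − 425.633 = 1649.375.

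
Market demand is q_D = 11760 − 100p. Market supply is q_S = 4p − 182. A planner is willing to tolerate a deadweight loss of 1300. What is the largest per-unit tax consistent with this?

In inverse form: demand p = 117.6 − 0.01q, supply p = 45.5 + 0.25q.
Competitive equilibrium: 117.6 − 0.01q = 45.5 + 0.25q → q* = 277.3077, p* = 114.8269.
A tax t gives Δq = t/0.26 and wedge t, so DWL = t²/0.52.
t²/0.52 = 1300 → t² = 676 → t = 26.

26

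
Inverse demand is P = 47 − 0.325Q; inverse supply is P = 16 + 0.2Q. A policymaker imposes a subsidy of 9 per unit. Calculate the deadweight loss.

Competitive equilibrium: 47 − 0.325Q = 16 + 0.2Q → Q* = 59.0476, P* = 27.8095.
The subsidy lowers effective supply by 9: P = 7 + 0.2Q.
New quantity: 47 − 0.325Q = 7 + 0.2Q → Q' = 76.1905.
Overproduction ΔQ = 76.1905 − 59.0476 = 17.1429; wedge = subsidy = 9.
Welfare loss = ½ × 17.1429 × 9 = 77.14.

77.14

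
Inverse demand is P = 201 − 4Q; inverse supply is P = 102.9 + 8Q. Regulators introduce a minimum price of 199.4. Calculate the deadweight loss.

362.70

Competitive equilibrium: 201 − 4Q = 102.9 + 8Q → Q* = 8.175, P* = 168.3.
At the floor P = 199.4, quantity demanded = (201 − 199.4)/4 = 0.4.
Sellers' marginal cost at Q' = 0.4: 102.9 + 8·0.4 = 106.1.
ΔQ = 8.175 − 0.4 = 7.775; wedge = 199.4 − 106.1 = 93.3.
Welfare loss = ½ × 7.775 × 93.3 = 362.70.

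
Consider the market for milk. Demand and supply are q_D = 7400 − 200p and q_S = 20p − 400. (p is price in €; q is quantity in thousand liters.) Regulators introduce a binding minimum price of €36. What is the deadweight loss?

€327.27 thousand

In inverse form: demand p = 37 − 0.005q, supply p = 20 + 0.05q.
Competitive equilibrium: 37 − 0.005q = 20 + 0.05q → q* = 309.0909, p* = 35.4545.
At the floor p = 36, quantity demanded = (37 − 36)/0.005 = 200.
Sellers' marginal cost at q' = 200: 20 + 0.05·200 = 30.
Δq = 309.0909 − 200 = 109.0909; wedge = 36 − 30 = 6.
DWL = ½ × 109.0909 × 6 = €327.27 thousand.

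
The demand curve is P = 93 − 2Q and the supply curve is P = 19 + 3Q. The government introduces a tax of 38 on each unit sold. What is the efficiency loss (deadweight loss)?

Competitive equilibrium: 93 − 2Q = 19 + 3Q → Q* = 14.8, P* = 63.4.
With the tax, the buyer price exceeds the seller price by 38: (93 − 2Q) − (19 + 3Q) = 38 → Q' = 7.2.
ΔQ = 14.8 − 7.2 = 7.6; the wedge equals the tax, 38.
The triangle = ½ × 7.6 × 38 = 144.40.

144.40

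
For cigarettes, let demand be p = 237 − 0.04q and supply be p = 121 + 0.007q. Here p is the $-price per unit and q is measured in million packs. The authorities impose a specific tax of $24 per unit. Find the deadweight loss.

Competitive equilibrium: 237 − 0.04q = 121 + 0.007q → q* = 2468.0851, p* = 138.2766.
With the tax, the buyer price exceeds the seller price by 24: (237 − 0.04q) − (121 + 0.007q) = 24 → q' = 1957.4468.
Δq = 2468.0851 − 1957.4468 = 510.6383; the wedge equals the tax, 24.
Welfare loss = ½ × 510.6383 × 24 = $6127.66 million.

$6127.66 million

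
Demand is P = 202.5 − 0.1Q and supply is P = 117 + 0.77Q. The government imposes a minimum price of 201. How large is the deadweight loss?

3016.67

Competitive equilibrium: 202.5 − 0.1Q = 117 + 0.77Q → Q* = 98.2759, P* = 192.6724.
At the floor P = 201, quantity demanded = (202.5 − 201)/0.1 = 15.
Sellers' marginal cost at Q' = 15: 117 + 0.77·15 = 128.55.
ΔQ = 98.2759 − 15 = 83.2759; wedge = 201 − 128.55 = 72.45.
The triangle = ½ × 83.2759 × 72.45 = 3016.67.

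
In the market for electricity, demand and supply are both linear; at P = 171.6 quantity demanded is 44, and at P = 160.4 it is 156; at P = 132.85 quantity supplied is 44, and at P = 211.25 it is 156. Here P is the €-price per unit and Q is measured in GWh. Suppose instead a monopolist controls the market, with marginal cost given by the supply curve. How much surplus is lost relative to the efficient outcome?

Demand slope = (160.4 − 171.6)/(156 − 44) = −0.1, so P = 176 − 0.1Q.
Supply slope = (211.25 − 132.85)/(156 − 44) = 0.7, so P = 102.05 + 0.7Q.
Competitive equilibrium: 176 − 0.1Q = 102.05 + 0.7Q → Q* = 92.4375, P* = 166.7563.
Marginal revenue: MR = 176 − 0.2Q. Set MR = MC: 176 − 0.2Q = 102.05 + 0.7Q → Q_m = 82.1667.
Price P_m = 176 − 0.1·82.1667 = 167.7833; MC(Q_m) = 102.05 + 0.7·82.1667 = 159.5667.
Competitive Q* = 92.4375, so ΔQ = 10.2708; wedge = 167.7833 − 159.5667 = 8.2166.
Deadweight loss = ½ × 10.2708 × 8.2166 = €42.20.

€42.20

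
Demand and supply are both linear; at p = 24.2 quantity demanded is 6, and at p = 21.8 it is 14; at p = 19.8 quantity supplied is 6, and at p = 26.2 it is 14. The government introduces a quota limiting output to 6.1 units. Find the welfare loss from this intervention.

Demand slope = (21.8 − 24.2)/(14 − 6) = −0.3, so p = 26 − 0.3q.
Supply slope = (26.2 − 19.8)/(14 − 6) = 0.8, so p = 15 + 0.8q.
Competitive equilibrium: 26 − 0.3q = 15 + 0.8q → q* = 10, p* = 23.
At q = 6.1: demand price = 26 − 0.3·6.1 = 24.17; supply price = 15 + 0.8·6.1 = 19.88.
Δq = 10 − 6.1 = 3.9; wedge = 24.17 − 19.88 = 4.29.
The triangle = ½ × 3.9 × 4.29 = 8.37.

8.37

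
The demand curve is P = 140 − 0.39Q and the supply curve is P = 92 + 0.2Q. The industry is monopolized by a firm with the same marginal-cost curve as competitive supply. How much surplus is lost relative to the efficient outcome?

309.23

Competitive equilibrium: 140 − 0.39Q = 92 + 0.2Q → Q* = 81.3559, P* = 108.2712.
Marginal revenue: MR = 140 − 0.78Q. Set MR = MC: 140 − 0.78Q = 92 + 0.2Q → Q_m = 48.9796.
Price P_m = 140 − 0.39·48.9796 = 120.898; MC(Q_m) = 92 + 0.2·48.9796 = 101.7959.
Competitive Q* = 81.3559, so ΔQ = 32.3763; wedge = 120.898 − 101.7959 = 19.1021.
Welfare loss = ½ × 32.3763 × 19.1021 = 309.23.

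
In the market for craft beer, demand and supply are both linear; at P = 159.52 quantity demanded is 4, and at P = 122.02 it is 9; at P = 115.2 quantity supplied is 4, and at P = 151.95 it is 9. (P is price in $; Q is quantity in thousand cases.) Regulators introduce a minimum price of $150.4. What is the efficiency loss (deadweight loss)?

$23.22 thousand

Demand slope = (122.02 − 159.52)/(9 − 4) = −7.5, so P = 189.52 − 7.5Q.
Supply slope = (151.95 − 115.2)/(9 − 4) = 7.35, so P = 85.8 + 7.35Q.
Competitive equilibrium: 189.52 − 7.5Q = 85.8 + 7.35Q → Q* = 6.9845, P* = 137.1362.
At the floor P = 150.4, quantity demanded = (189.52 − 150.4)/7.5 = 5.216.
Sellers' marginal cost at Q' = 5.216: 85.8 + 7.35·5.216 = 124.1376.
ΔQ = 6.9845 − 5.216 = 1.7685; wedge = 150.4 − 124.1376 = 26.2624.
Deadweight loss = ½ × 1.7685 × 26.2624 = $23.22 thousand.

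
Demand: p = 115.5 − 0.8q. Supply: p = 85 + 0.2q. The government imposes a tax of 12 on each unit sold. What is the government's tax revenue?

222

Competitive equilibrium: 115.5 − 0.8q = 85 + 0.2q → q* = 30.5, p* = 91.1.
With the tax, the buyer price exceeds the seller price by 12: (115.5 − 0.8q) − (85 + 0.2q) = 12 → q' = 18.5.
Tax revenue = 12 × 18.5 = 222.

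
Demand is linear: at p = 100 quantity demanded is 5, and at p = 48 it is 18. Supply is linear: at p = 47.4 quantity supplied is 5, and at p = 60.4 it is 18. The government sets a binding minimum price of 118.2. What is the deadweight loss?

567.76

Demand slope = (48 − 100)/(18 − 5) = −4, so p = 120 − 4q.
Supply slope = (60.4 − 47.4)/(18 − 5) = 1, so p = 42.4 + q.
Competitive equilibrium: 120 − 4q = 42.4 + q → q* = 15.52, p* = 57.92.
At the floor p = 118.2, quantity demanded = (120 − 118.2)/4 = 0.45.
Sellers' marginal cost at q' = 0.45: 42.4 + 1·0.45 = 42.85.
Δq = 15.52 − 0.45 = 15.07; wedge = 118.2 − 42.85 = 75.35.
Deadweight loss = ½ × 15.07 × 75.35 = 567.76.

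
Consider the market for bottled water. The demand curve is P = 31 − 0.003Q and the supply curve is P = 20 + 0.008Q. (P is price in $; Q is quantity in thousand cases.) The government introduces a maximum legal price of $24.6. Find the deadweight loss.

$993.44 thousand

Competitive equilibrium: 31 − 0.003Q = 20 + 0.008Q → Q* = 1000, P* = 28.
At the ceiling P = 24.6, quantity supplied = (24.6 − 20)/0.008 = 575.
Willingness to pay at Q' = 575: 31 − 0.003·575 = 29.275.
ΔQ = 1000 − 575 = 425; wedge = 29.275 − 24.6 = 4.675.
The triangle = ½ × 425 × 4.675 = $993.44 thousand.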